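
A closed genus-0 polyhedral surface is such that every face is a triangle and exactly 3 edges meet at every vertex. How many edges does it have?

6

Each face has 3 edges and each edge borders two faces, so 2E = 3F.
Each vertex has degree 3, so 3V = 2E and hence V = 3F/3.
Euler: V − E + F = 2 ⇒ (3F/3) − (3F/2) + F = 2.
Multiply by 6: (6 − 9 + 6)F = 12, i.e. 3F = 12.
So F = 4, E = 3·4/2 = 6, V = 3·4/3 = 4.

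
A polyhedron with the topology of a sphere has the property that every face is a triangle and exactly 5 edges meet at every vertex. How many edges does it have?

30

Each face has 3 edges and each edge borders two faces, so 2E = 3F.
Each vertex has degree 5, so 5V = 2E and hence V = 3F/5.
Euler: V − E + F = 2 ⇒ (3F/5) − (3F/2) + F = 2.
Multiply by 10: (6 − 15 + 10)F = 20, i.e. 1F = 20.
So F = 20, E = 3·20/2 = 30, V = 3·20/5 = 12.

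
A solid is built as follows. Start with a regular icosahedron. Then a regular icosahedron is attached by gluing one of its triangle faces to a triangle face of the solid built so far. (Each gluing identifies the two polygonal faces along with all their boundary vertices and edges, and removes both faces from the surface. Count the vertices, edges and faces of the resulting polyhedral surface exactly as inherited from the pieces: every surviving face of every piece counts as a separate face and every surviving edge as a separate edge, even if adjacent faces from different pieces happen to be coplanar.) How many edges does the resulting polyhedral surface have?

57

A regular icosahedron: V=12, E=30, F=20.
Attach a regular icosahedron (V=12, E=30, F=20) along a 3-gon: merge 3 vertices and 3 edges, delete both glued faces → V=21, E=57, F=38.
Check: V − E + F = 21 − 57 + 38 = 2.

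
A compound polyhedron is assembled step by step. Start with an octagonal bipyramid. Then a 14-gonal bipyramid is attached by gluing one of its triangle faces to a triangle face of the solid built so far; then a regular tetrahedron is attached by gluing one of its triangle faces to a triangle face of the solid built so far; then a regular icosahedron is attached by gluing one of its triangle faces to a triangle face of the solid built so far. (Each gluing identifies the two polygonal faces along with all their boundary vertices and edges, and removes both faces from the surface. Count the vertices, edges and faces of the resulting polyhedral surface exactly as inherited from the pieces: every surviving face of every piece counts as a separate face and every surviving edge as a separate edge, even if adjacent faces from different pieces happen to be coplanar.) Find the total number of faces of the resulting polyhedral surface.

62

An octagonal bipyramid: V=10, E=24, F=16.
Attach a 14-gonal bipyramid (V=16, E=42, F=28) along a 3-gon: merge 3 vertices and 3 edges, delete both glued faces → V=23, E=63, F=42.
Attach a regular tetrahedron (V=4, E=6, F=4) along a 3-gon: merge 3 vertices and 3 edges, delete both glued faces → V=24, E=66, F=44.
Attach a regular icosahedron (V=12, E=30, F=20) along a 3-gon: merge 3 vertices and 3 edges, delete both glued faces → V=33, E=93, F=62.
Check: V − E + F = 33 − 93 + 62 = 2.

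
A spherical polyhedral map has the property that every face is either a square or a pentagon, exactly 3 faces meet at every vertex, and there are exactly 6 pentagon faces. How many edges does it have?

Let x be the number of squares; then F = 6 + x.
Edge–face incidences: 2E = 5·6 + 4·x = 30 + 4x.
Every vertex has degree 3, so 3V = 2E.
Euler: V − E + F = 2 ⇒ (2E)/3 − E + (6 + x) = 2.
Multiply by 6: 2·(2E) − 3·(2E) + 6·(6 + x) = 12, i.e. 36 + 6x − (30 + 4x) = 12.
Collecting terms: 2x + 6 = 12, so 2x = 6, so x = 3.
Then 2E = 30 + 4·3 = 42, so E = 21, V = 2E/3 = 14, F = 6 + 3 = 9.

21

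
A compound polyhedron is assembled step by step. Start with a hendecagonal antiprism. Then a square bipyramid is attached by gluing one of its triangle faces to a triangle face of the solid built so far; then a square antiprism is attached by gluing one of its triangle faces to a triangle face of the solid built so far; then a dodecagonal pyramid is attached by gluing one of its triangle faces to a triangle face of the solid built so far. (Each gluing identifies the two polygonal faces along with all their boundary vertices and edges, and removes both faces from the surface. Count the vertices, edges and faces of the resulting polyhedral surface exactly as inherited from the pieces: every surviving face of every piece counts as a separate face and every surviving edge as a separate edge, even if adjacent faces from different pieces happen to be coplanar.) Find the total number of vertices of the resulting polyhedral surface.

A hendecagonal antiprism: V=22, E=44, F=24.
Attach a square bipyramid (V=6, E=12, F=8) along a 3-gon: merge 3 vertices and 3 edges, delete both glued faces → V=25, E=53, F=30.
Attach a square antiprism (V=8, E=16, F=10) along a 3-gon: merge 3 vertices and 3 edges, delete both glued faces → V=30, E=66, F=38.
Attach a dodecagonal pyramid (V=13, E=24, F=13) along a 3-gon: merge 3 vertices and 3 edges, delete both glued faces → V=40, E=87, F=49.
Check: V − E + F = 40 − 87 + 49 = 2.

40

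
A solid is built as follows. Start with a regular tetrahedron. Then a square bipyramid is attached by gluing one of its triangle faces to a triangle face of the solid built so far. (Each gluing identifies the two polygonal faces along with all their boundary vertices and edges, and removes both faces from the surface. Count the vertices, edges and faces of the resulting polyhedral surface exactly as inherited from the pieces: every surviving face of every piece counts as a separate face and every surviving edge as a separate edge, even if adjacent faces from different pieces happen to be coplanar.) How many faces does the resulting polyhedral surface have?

10

A regular tetrahedron: V=4, E=6, F=4.
Attach a square bipyramid (V=6, E=12, F=8) along a 3-gon: merge 3 vertices and 3 edges, delete both glued faces → V=7, E=15, F=10.
Check: V − E + F = 7 − 15 + 10 = 2.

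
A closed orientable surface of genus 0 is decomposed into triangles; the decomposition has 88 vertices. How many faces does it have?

χ = 2 − 2·0 = 2, and every face is a triangle so 3F = 2E.
V − E + F = 2 with E = 3F/2 gives 88 − (3/2 − 1)·F = 2, so F = 172 and E = 258.

172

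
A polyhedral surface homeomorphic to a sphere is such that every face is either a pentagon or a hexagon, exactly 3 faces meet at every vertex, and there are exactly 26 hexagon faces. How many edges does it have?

Let x be the number of pentagons; then F = 26 + x.
Edge–face incidences: 2E = 6·26 + 5·x = 156 + 5x.
Every vertex has degree 3, so 3V = 2E.
Euler: V − E + F = 2 ⇒ (2E)/3 − E + (26 + x) = 2.
Multiply by 6: 2·(2E) − 3·(2E) + 6·(26 + x) = 12, i.e. 156 + 6x − (156 + 5x) = 12.
Collecting terms: x = 12.
Then 2E = 156 + 5·12 = 216, so E = 108, V = 2E/3 = 72, F = 26 + 12 = 38.

108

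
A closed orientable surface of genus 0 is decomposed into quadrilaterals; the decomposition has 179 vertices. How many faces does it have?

177

χ = 2 − 2·0 = 2, and every face is a square so 4F = 2E.
V − E + F = 2 with E = 4F/2 gives 179 − (4/2 − 1)·F = 2, so F = 177 and E = 354.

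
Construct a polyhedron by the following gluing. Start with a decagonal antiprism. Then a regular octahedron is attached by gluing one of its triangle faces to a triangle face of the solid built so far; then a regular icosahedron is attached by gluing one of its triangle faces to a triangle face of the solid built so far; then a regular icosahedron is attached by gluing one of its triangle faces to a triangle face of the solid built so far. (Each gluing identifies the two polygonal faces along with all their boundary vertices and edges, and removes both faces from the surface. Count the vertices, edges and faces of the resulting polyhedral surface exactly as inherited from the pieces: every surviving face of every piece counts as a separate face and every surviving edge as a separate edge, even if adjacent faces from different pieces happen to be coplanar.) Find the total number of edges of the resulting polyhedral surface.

103

A decagonal antiprism: V=20, E=40, F=22.
Attach a regular octahedron (V=6, E=12, F=8) along a 3-gon: merge 3 vertices and 3 edges, delete both glued faces → V=23, E=49, F=28.
Attach a regular icosahedron (V=12, E=30, F=20) along a 3-gon: merge 3 vertices and 3 edges, delete both glued faces → V=32, E=76, F=46.
Attach a regular icosahedron (V=12, E=30, F=20) along a 3-gon: merge 3 vertices and 3 edges, delete both glued faces → V=41, E=103, F=64.
Check: V − E + F = 41 − 103 + 64 = 2.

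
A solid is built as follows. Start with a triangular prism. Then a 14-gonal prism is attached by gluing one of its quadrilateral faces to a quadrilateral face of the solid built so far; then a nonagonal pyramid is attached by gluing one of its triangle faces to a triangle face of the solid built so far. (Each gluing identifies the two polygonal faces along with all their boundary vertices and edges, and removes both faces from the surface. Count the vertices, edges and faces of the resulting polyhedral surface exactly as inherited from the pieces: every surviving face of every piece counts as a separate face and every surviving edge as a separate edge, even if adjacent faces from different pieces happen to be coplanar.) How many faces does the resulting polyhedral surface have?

A triangular prism: V=6, E=9, F=5.
Attach a 14-gonal prism (V=28, E=42, F=16) along a 4-gon: merge 4 vertices and 4 edges, delete both glued faces → V=30, E=47, F=19.
Attach a nonagonal pyramid (V=10, E=18, F=10) along a 3-gon: merge 3 vertices and 3 edges, delete both glued faces → V=37, E=62, F=27.
Check: V − E + F = 37 − 62 + 27 = 2.

27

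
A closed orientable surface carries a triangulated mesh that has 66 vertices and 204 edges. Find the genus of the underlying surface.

2

Every face is a triangle and each edge borders two faces, so 3F = 2·204, giving F = 136.
χ = V − E + F = 66 − 204 + 136 = -2.
For a closed orientable surface χ = 2 − 2g, so g = (2 − (-2))/2 = 2.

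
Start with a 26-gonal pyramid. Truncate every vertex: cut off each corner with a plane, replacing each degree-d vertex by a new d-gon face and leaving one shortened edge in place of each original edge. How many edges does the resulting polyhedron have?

156

The base solid has V = 27, E = 52, F = 27.
Truncation replaces each original edge-end by a new vertex, so V′ = 2E = 104.
Each original edge survives, and each old vertex of degree d contributes d new edges; summing degrees gives Σd = 2E, so E′ = E + 2E = 3E = 156.
Each original face survives and each original vertex becomes one new face: F′ = F + V = 54.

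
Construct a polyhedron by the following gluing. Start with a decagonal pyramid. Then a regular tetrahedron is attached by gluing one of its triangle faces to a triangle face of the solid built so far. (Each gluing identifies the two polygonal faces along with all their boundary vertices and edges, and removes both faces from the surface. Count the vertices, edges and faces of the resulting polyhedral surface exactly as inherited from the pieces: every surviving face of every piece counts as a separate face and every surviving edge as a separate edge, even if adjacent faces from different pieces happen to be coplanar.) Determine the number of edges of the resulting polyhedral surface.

23

A decagonal pyramid: V=11, E=20, F=11.
Attach a regular tetrahedron (V=4, E=6, F=4) along a 3-gon: merge 3 vertices and 3 edges, delete both glued faces → V=12, E=23, F=13.
Check: V − E + F = 12 − 23 + 13 = 2.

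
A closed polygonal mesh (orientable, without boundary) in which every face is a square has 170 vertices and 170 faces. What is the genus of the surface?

1

Every face is a square, so 2E = 4·170 = 680, giving E = 340.
χ = V − E + F = 170 − 340 + 170 = 0.
For a closed orientable surface χ = 2 − 2g, so g = (2 − (0))/2 = 1.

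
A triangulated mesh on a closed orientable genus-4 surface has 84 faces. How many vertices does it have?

36

χ = 2 − 2·4 = -6, and every face is a triangle so 3F = 2E.
E = 3·84/2 = 126. Then V = -6 + E − F = -6 + 126 − 84 = 36.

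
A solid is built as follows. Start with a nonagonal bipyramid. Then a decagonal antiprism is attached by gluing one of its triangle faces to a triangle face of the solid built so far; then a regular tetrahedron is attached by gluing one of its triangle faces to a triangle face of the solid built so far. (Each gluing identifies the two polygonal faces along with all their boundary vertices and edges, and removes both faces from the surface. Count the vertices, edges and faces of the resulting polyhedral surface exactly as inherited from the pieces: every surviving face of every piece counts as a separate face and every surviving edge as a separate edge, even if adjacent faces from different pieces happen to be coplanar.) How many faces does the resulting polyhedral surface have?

A nonagonal bipyramid: V=11, E=27, F=18.
Attach a decagonal antiprism (V=20, E=40, F=22) along a 3-gon: merge 3 vertices and 3 edges, delete both glued faces → V=28, E=64, F=38.
Attach a regular tetrahedron (V=4, E=6, F=4) along a 3-gon: merge 3 vertices and 3 edges, delete both glued faces → V=29, E=67, F=40.
Check: V − E + F = 29 − 67 + 40 = 2.

40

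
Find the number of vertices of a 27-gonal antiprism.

54

An antiprism on an n-gon has two n-gon caps and 2n triangles: V = 2·27 = 54, E = 4·27 = 108, F = 2·27 + 2 = 56.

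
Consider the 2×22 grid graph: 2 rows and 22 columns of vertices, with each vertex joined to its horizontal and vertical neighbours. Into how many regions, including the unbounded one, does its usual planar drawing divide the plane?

22

The grid has V = 2·22 = 44 vertices and E = 2·21 + 22·1 = 64 edges.
F = 2 − V + E = 2 − 44 + 64 = 22.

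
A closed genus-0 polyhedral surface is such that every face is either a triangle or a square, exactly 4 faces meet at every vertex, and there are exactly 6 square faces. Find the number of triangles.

8

Let x be the number of triangles; then F = 6 + x.
Edge–face incidences: 2E = 4·6 + 3·x = 24 + 3x.
Every vertex has degree 4, so 4V = 2E.
Euler: V − E + F = 2 ⇒ (2E)/4 − E + (6 + x) = 2.
Multiply by 8: 2·(2E) − 4·(2E) + 8·(6 + x) = 16, i.e. 48 + 8x − 2·(24 + 3x) = 16.
Collecting terms: 2x = 16, so x = 8.
Then 2E = 24 + 3·8 = 48, so E = 24, V = 2E/4 = 12, F = 6 + 8 = 14.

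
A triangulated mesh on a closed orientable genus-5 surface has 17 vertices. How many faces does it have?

χ = 2 − 2·5 = -8, and every face is a triangle so 3F = 2E.
V − E + F = -8 with E = 3F/2 gives 17 − (3/2 − 1)·F = -8, so F = 50 and E = 75.

50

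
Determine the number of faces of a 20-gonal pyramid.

21

A pyramid on an n-gon base has one n-gon and n triangles: V = 20 + 1 = 21, E = 2·20 = 40, F = 20 + 1 = 21.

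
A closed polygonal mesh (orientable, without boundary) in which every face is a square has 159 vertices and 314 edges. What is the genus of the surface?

Every face is a square and each edge borders two faces, so 4F = 2·314, giving F = 157.
χ = V − E + F = 159 − 314 + 157 = 2.
For a closed orientable surface χ = 2 − 2g, so g = (2 − (2))/2 = 0.

0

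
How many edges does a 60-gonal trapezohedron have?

240

The n-trapezohedron (dual of the n-antiprism) has V = 2·60 + 2 = 122, E = 4·60 = 240, F = 2·60 = 120.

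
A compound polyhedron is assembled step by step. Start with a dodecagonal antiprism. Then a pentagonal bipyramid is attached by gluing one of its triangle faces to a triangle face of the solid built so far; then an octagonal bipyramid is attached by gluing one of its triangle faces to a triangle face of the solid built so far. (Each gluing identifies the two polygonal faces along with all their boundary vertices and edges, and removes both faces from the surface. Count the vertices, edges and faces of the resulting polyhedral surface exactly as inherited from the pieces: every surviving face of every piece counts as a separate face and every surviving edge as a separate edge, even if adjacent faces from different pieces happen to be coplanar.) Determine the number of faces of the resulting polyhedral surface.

48

A dodecagonal antiprism: V=24, E=48, F=26.
Attach a pentagonal bipyramid (V=7, E=15, F=10) along a 3-gon: merge 3 vertices and 3 edges, delete both glued faces → V=28, E=60, F=34.
Attach an octagonal bipyramid (V=10, E=24, F=16) along a 3-gon: merge 3 vertices and 3 edges, delete both glued faces → V=35, E=81, F=48.
Check: V − E + F = 35 − 81 + 48 = 2.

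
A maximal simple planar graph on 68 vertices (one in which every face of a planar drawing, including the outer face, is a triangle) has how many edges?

198

In a plane triangulation 3F = 2E and V − E + F = 2, so E = 3V − 6 = 3·68 − 6 = 198.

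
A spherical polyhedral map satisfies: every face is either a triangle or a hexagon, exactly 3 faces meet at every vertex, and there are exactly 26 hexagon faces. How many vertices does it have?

Let x be the number of triangles; then F = 26 + x.
Edge–face incidences: 2E = 6·26 + 3·x = 156 + 3x.
Every vertex has degree 3, so 3V = 2E.
Euler: V − E + F = 2 ⇒ (2E)/3 − E + (26 + x) = 2.
Multiply by 6: 2·(2E) − 3·(2E) + 6·(26 + x) = 12, i.e. 156 + 6x − (156 + 3x) = 12.
Collecting terms: 3x = 12, so x = 4.
Then 2E = 156 + 3·4 = 168, so E = 84, V = 2E/3 = 56, F = 26 + 4 = 30.

56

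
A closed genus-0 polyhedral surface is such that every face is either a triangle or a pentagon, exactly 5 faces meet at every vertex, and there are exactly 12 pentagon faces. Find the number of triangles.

Let x be the number of triangles; then F = 12 + x.
Edge–face incidences: 2E = 5·12 + 3·x = 60 + 3x.
Every vertex has degree 5, so 5V = 2E.
Euler: V − E + F = 2 ⇒ (2E)/5 − E + (12 + x) = 2.
Multiply by 10: 2·(2E) − 5·(2E) + 10·(12 + x) = 20, i.e. 120 + 10x − 3·(60 + 3x) = 20.
Collecting terms: x − 60 = 20, so x = 80.
Then 2E = 60 + 3·80 = 300, so E = 150, V = 2E/5 = 60, F = 12 + 80 = 92.

80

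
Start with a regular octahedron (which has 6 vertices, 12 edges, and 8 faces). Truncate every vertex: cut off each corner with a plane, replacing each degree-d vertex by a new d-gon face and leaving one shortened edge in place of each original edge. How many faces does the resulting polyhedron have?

14

Truncation replaces each original edge-end by a new vertex, so V′ = 2E = 24.
Each original edge survives, and each old vertex of degree d contributes d new edges; summing degrees gives Σd = 2E, so E′ = E + 2E = 3E = 36.
Each original face survives and each original vertex becomes one new face: F′ = F + V = 14.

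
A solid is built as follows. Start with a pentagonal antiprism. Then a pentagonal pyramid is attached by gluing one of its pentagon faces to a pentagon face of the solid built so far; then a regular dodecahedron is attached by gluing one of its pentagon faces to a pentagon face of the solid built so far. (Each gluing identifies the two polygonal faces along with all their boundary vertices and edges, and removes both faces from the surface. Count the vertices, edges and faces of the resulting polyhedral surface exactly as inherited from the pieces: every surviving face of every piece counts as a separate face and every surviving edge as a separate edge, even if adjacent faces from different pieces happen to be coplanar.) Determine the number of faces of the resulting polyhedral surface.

26

A pentagonal antiprism: V=10, E=20, F=12.
Attach a pentagonal pyramid (V=6, E=10, F=6) along a 5-gon: merge 5 vertices and 5 edges, delete both glued faces → V=11, E=25, F=16.
Attach a regular dodecahedron (V=20, E=30, F=12) along a 5-gon: merge 5 vertices and 5 edges, delete both glued faces → V=26, E=50, F=26.
Check: V − E + F = 26 − 50 + 26 = 2.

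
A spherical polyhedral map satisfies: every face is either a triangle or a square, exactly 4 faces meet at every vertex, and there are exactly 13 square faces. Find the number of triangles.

Let x be the number of triangles; then F = 13 + x.
Edge–face incidences: 2E = 4·13 + 3·x = 52 + 3x.
Every vertex has degree 4, so 4V = 2E.
Euler: V − E + F = 2 ⇒ (2E)/4 − E + (13 + x) = 2.
Multiply by 8: 2·(2E) − 4·(2E) + 8·(13 + x) = 16, i.e. 104 + 8x − 2·(52 + 3x) = 16.
Collecting terms: 2x = 16, so x = 8.
Then 2E = 52 + 3·8 = 76, so E = 38, V = 2E/4 = 19, F = 13 + 8 = 21.

8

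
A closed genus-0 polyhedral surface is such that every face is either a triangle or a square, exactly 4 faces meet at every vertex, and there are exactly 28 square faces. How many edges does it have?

68

Let x be the number of triangles; then F = 28 + x.
Edge–face incidences: 2E = 4·28 + 3·x = 112 + 3x.
Every vertex has degree 4, so 4V = 2E.
Euler: V − E + F = 2 ⇒ (2E)/4 − E + (28 + x) = 2.
Multiply by 8: 2·(2E) − 4·(2E) + 8·(28 + x) = 16, i.e. 224 + 8x − 2·(112 + 3x) = 16.
Collecting terms: 2x = 16, so x = 8.
Then 2E = 112 + 3·8 = 136, so E = 68, V = 2E/4 = 34, F = 28 + 8 = 36.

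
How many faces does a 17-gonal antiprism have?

An antiprism on an n-gon has two n-gon caps and 2n triangles: V = 2·17 = 34, E = 4·17 = 68, F = 2·17 + 2 = 36.

36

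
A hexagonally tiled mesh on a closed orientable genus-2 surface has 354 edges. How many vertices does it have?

χ = 2 − 2·2 = -2, and every face is a hexagon so 6F = 2E.
F = 2E/6 = 118. Then V = -2 + E − F = -2 + 354 − 118 = 234.

234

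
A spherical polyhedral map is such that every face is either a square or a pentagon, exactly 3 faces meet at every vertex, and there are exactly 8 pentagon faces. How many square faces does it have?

Let x be the number of squares; then F = 8 + x.
Edge–face incidences: 2E = 5·8 + 4·x = 40 + 4x.
Every vertex has degree 3, so 3V = 2E.
Euler: V − E + F = 2 ⇒ (2E)/3 − E + (8 + x) = 2.
Multiply by 6: 2·(2E) − 3·(2E) + 6·(8 + x) = 12, i.e. 48 + 6x − (40 + 4x) = 12.
Collecting terms: 2x + 8 = 12, so 2x = 4, so x = 2.
Then 2E = 40 + 4·2 = 48, so E = 24, V = 2E/3 = 16, F = 8 + 2 = 10.

2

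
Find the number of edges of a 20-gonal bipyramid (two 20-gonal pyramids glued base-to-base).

A bipyramid over an n-gon has 2n triangular faces and n + 2 vertices: V = 20 + 2 = 22, E = 3·20 = 60, F = 2·20 = 40.

60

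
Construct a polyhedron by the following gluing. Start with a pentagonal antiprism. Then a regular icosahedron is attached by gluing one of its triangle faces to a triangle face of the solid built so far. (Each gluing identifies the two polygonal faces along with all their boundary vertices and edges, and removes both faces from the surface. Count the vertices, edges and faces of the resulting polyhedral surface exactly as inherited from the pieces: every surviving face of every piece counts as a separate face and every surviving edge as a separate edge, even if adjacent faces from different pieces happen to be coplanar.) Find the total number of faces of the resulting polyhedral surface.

A pentagonal antiprism: V=10, E=20, F=12.
Attach a regular icosahedron (V=12, E=30, F=20) along a 3-gon: merge 3 vertices and 3 edges, delete both glued faces → V=19, E=47, F=30.
Check: V − E + F = 19 − 47 + 30 = 2.

30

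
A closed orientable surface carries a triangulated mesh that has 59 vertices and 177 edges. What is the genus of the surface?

1

Every face is a triangle and each edge borders two faces, so 3F = 2·177, giving F = 118.
χ = V − E + F = 59 − 177 + 118 = 0.
For a closed orientable surface χ = 2 − 2g, so g = (2 − (0))/2 = 1.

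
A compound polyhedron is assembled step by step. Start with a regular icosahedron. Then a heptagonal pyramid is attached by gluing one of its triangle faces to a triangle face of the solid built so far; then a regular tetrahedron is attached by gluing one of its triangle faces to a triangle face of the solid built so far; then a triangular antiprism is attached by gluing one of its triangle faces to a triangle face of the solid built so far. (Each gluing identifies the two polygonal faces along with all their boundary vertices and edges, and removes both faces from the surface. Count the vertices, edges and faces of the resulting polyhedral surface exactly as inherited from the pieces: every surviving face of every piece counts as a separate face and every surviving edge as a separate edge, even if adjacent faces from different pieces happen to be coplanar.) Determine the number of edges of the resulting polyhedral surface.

A regular icosahedron: V=12, E=30, F=20.
Attach a heptagonal pyramid (V=8, E=14, F=8) along a 3-gon: merge 3 vertices and 3 edges, delete both glued faces → V=17, E=41, F=26.
Attach a regular tetrahedron (V=4, E=6, F=4) along a 3-gon: merge 3 vertices and 3 edges, delete both glued faces → V=18, E=44, F=28.
Attach a triangular antiprism (V=6, E=12, F=8) along a 3-gon: merge 3 vertices and 3 edges, delete both glued faces → V=21, E=53, F=34.
Check: V − E + F = 21 − 53 + 34 = 2.

53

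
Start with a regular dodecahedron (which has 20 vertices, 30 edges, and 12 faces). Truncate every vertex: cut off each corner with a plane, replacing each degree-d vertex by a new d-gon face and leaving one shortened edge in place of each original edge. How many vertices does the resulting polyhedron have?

Truncation replaces each original edge-end by a new vertex, so V′ = 2E = 60.
Each original edge survives, and each old vertex of degree d contributes d new edges; summing degrees gives Σd = 2E, so E′ = E + 2E = 3E = 90.
Each original face survives and each original vertex becomes one new face: F′ = F + V = 32.

60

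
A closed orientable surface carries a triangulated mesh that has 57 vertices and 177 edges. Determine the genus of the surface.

2

Every face is a triangle and each edge borders two faces, so 3F = 2·177, giving F = 118.
χ = V − E + F = 57 − 177 + 118 = -2.
For a closed orientable surface χ = 2 − 2g, so g = (2 − (-2))/2 = 2.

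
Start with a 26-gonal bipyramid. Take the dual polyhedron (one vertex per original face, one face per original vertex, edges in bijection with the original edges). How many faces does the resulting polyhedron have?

The base solid has V = 28, E = 78, F = 52.
The dual swaps V and F and preserves E: V′ = F = 52, E′ = E = 78, F′ = V = 28.

28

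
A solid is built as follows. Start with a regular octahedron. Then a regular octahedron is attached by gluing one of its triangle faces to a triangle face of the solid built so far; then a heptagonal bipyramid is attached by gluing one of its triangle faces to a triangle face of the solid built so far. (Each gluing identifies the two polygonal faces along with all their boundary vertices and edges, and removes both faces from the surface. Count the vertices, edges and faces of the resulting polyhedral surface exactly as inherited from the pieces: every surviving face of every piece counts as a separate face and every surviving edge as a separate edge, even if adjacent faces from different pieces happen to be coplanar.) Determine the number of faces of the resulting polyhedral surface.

A regular octahedron: V=6, E=12, F=8.
Attach a regular octahedron (V=6, E=12, F=8) along a 3-gon: merge 3 vertices and 3 edges, delete both glued faces → V=9, E=21, F=14.
Attach a heptagonal bipyramid (V=9, E=21, F=14) along a 3-gon: merge 3 vertices and 3 edges, delete both glued faces → V=15, E=39, F=26.
Check: V − E + F = 15 − 39 + 26 = 2.

26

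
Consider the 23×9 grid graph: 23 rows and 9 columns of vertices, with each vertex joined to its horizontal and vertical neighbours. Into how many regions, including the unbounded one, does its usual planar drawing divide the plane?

177

The grid has V = 23·9 = 207 vertices and E = 23·8 + 9·22 = 382 edges.
F = 2 − V + E = 2 − 207 + 382 = 177.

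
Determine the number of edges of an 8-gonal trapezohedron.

The n-trapezohedron (dual of the n-antiprism) has V = 2·8 + 2 = 18, E = 4·8 = 32, F = 2·8 = 16.

32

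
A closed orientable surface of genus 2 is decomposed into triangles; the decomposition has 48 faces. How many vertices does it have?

χ = 2 − 2·2 = -2, and every face is a triangle so 3F = 2E.
E = 3·48/2 = 72. Then V = -2 + E − F = -2 + 72 − 48 = 22.

22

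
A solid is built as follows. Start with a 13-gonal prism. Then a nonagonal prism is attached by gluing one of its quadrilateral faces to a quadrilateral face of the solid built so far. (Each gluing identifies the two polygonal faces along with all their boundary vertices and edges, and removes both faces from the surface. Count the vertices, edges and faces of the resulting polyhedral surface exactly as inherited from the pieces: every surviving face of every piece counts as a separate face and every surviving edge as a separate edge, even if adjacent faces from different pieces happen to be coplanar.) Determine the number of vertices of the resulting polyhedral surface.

40

A 13-gonal prism: V=26, E=39, F=15.
Attach a nonagonal prism (V=18, E=27, F=11) along a 4-gon: merge 4 vertices and 4 edges, delete both glued faces → V=40, E=62, F=24.
Check: V − E + F = 40 − 62 + 24 = 2.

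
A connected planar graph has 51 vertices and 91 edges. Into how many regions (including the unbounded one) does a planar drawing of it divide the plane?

Euler's formula for a connected plane graph: V − E + F = 2, so F = 2 − 51 + 91 = 42.

42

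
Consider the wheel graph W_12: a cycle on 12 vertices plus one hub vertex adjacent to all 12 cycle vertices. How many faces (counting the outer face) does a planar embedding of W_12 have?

W_12 has V = 12 + 1 = 13 vertices and E = 2·12 = 24 edges.
By Euler's formula F = 2 − V + E = 2 − 13 + 24 = 13.

13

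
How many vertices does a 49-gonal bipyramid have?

A bipyramid over an n-gon has 2n triangular faces and n + 2 vertices: V = 49 + 2 = 51, E = 3·49 = 147, F = 2·49 = 98.

51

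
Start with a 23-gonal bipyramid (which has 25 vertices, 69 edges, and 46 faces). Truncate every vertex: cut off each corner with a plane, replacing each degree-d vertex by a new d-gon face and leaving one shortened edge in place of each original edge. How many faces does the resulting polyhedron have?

Truncation replaces each original edge-end by a new vertex, so V′ = 2E = 138.
Each original edge survives, and each old vertex of degree d contributes d new edges; summing degrees gives Σd = 2E, so E′ = E + 2E = 3E = 207.
Each original face survives and each original vertex becomes one new face: F′ = F + V = 71.

71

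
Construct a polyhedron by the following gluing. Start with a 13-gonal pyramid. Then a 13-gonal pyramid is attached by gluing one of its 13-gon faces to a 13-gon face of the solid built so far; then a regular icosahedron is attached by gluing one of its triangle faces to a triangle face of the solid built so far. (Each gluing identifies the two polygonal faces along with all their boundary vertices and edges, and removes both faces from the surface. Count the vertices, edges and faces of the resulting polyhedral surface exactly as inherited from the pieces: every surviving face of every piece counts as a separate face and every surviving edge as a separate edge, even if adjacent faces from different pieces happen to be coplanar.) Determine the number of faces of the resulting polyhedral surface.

A 13-gonal pyramid: V=14, E=26, F=14.
Attach a 13-gonal pyramid (V=14, E=26, F=14) along a 13-gon: merge 13 vertices and 13 edges, delete both glued faces → V=15, E=39, F=26.
Attach a regular icosahedron (V=12, E=30, F=20) along a 3-gon: merge 3 vertices and 3 edges, delete both glued faces → V=24, E=66, F=44.
Check: V − E + F = 24 − 66 + 44 = 2.

44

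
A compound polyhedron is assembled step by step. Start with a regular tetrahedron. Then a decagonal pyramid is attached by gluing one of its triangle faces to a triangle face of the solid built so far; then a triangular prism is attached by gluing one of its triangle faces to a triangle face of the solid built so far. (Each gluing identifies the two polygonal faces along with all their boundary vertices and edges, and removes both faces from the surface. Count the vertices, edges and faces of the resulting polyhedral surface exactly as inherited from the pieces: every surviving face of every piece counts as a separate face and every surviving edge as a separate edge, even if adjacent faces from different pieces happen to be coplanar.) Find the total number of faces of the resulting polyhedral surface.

A regular tetrahedron: V=4, E=6, F=4.
Attach a decagonal pyramid (V=11, E=20, F=11) along a 3-gon: merge 3 vertices and 3 edges, delete both glued faces → V=12, E=23, F=13.
Attach a triangular prism (V=6, E=9, F=5) along a 3-gon: merge 3 vertices and 3 edges, delete both glued faces → V=15, E=29, F=16.
Check: V − E + F = 15 − 29 + 16 = 2.

16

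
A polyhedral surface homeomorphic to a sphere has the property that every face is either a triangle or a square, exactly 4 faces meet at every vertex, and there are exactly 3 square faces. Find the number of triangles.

Let x be the number of triangles; then F = 3 + x.
Edge–face incidences: 2E = 4·3 + 3·x = 12 + 3x.
Every vertex has degree 4, so 4V = 2E.
Euler: V − E + F = 2 ⇒ (2E)/4 − E + (3 + x) = 2.
Multiply by 8: 2·(2E) − 4·(2E) + 8·(3 + x) = 16, i.e. 24 + 8x − 2·(12 + 3x) = 16.
Collecting terms: 2x = 16, so x = 8.
Then 2E = 12 + 3·8 = 36, so E = 18, V = 2E/4 = 9, F = 3 + 8 = 11.

8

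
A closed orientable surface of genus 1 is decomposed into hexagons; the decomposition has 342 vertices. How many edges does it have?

513

χ = 2 − 2·1 = 0, and every face is a hexagon so 6F = 2E.
V − E + F = 0 with E = 6F/2 gives 342 − (6/2 − 1)·F = 0, so F = 171 and E = 513.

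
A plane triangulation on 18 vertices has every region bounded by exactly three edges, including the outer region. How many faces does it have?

32

In a plane triangulation 3F = 2E and V − E + F = 2, so F = 2V − 4 = 2·18 − 4 = 32.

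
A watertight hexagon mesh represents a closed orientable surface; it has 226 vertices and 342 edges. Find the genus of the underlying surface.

2

Every face is a hexagon and each edge borders two faces, so 6F = 2·342, giving F = 114.
χ = V − E + F = 226 − 342 + 114 = -2.
For a closed orientable surface χ = 2 − 2g, so g = (2 − (-2))/2 = 2.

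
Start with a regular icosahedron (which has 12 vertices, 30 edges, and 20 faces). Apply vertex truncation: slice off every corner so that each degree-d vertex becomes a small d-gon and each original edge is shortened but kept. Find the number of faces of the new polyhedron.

Truncation replaces each original edge-end by a new vertex, so V′ = 2E = 60.
Each original edge survives, and each old vertex of degree d contributes d new edges; summing degrees gives Σd = 2E, so E′ = E + 2E = 3E = 90.
Each original face survives and each original vertex becomes one new face: F′ = F + V = 32.

32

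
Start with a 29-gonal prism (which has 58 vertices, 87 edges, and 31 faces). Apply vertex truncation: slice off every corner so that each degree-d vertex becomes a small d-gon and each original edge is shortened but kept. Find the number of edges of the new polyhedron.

Truncation replaces each original edge-end by a new vertex, so V′ = 2E = 174.
Each original edge survives, and each old vertex of degree d contributes d new edges; summing degrees gives Σd = 2E, so E′ = E + 2E = 3E = 261.
Each original face survives and each original vertex becomes one new face: F′ = F + V = 89.

261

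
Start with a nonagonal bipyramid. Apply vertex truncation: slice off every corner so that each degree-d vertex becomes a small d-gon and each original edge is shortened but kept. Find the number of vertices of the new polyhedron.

54

The base solid has V = 11, E = 27, F = 18.
Truncation replaces each original edge-end by a new vertex, so V′ = 2E = 54.
Each original edge survives, and each old vertex of degree d contributes d new edges; summing degrees gives Σd = 2E, so E′ = E + 2E = 3E = 81.
Each original face survives and each original vertex becomes one new face: F′ = F + V = 29.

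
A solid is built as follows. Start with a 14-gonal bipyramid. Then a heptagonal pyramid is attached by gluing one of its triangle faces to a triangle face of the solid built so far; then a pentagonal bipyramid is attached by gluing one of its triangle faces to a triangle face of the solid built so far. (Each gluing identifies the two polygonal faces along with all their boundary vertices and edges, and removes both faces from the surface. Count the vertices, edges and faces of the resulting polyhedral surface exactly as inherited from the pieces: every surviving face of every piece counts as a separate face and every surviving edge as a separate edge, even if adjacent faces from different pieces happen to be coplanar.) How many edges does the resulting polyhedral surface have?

65

A 14-gonal bipyramid: V=16, E=42, F=28.
Attach a heptagonal pyramid (V=8, E=14, F=8) along a 3-gon: merge 3 vertices and 3 edges, delete both glued faces → V=21, E=53, F=34.
Attach a pentagonal bipyramid (V=7, E=15, F=10) along a 3-gon: merge 3 vertices and 3 edges, delete both glued faces → V=25, E=65, F=42.
Check: V − E + F = 25 − 65 + 42 = 2.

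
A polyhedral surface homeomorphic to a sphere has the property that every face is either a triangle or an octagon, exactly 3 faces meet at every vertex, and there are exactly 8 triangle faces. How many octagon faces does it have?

6

Let x be the number of octagons; then F = 8 + x.
Edge–face incidences: 2E = 3·8 + 8·x = 24 + 8x.
Every vertex has degree 3, so 3V = 2E.
Euler: V − E + F = 2 ⇒ (2E)/3 − E + (8 + x) = 2.
Multiply by 6: 2·(2E) − 3·(2E) + 6·(8 + x) = 12, i.e. 48 + 6x − (24 + 8x) = 12.
Collecting terms: −2x + 24 = 12, so −2x = −12, so x = 6.
Then 2E = 24 + 8·6 = 72, so E = 36, V = 2E/3 = 24, F = 8 + 6 = 14.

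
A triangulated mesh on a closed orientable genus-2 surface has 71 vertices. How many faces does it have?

χ = 2 − 2·2 = -2, and every face is a triangle so 3F = 2E.
V − E + F = -2 with E = 3F/2 gives 71 − (3/2 − 1)·F = -2, so F = 146 and E = 219.

146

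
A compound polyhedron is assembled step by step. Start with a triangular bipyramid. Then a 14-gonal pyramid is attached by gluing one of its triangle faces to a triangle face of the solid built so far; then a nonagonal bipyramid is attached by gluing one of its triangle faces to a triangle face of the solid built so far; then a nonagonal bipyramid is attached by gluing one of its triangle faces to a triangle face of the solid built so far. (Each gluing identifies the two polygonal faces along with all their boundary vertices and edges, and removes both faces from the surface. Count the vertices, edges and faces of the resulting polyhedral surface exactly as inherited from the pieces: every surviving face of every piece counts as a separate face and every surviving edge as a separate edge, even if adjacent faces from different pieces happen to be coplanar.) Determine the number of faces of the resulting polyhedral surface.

51

A triangular bipyramid: V=5, E=9, F=6.
Attach a 14-gonal pyramid (V=15, E=28, F=15) along a 3-gon: merge 3 vertices and 3 edges, delete both glued faces → V=17, E=34, F=19.
Attach a nonagonal bipyramid (V=11, E=27, F=18) along a 3-gon: merge 3 vertices and 3 edges, delete both glued faces → V=25, E=58, F=35.
Attach a nonagonal bipyramid (V=11, E=27, F=18) along a 3-gon: merge 3 vertices and 3 edges, delete both glued faces → V=33, E=82, F=51.
Check: V − E + F = 33 − 82 + 51 = 2.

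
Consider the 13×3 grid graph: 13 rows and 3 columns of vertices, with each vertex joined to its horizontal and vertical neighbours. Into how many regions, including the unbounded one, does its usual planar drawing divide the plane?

The grid has V = 13·3 = 39 vertices and E = 13·2 + 3·12 = 62 edges.
F = 2 − V + E = 2 − 39 + 62 = 25.

25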